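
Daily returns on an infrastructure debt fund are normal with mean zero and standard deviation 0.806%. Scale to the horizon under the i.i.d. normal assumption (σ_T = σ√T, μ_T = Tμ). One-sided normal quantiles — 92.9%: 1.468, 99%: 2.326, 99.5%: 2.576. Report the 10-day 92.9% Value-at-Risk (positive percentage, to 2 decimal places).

3.74%

σ_{10d} = 0.806% × √10 = 2.549%.
VaR = 1.468 × 2.549% = 3.742%.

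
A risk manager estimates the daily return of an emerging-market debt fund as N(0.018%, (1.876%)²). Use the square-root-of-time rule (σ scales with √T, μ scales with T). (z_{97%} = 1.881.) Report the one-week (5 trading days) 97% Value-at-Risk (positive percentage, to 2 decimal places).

σ_{5d} = 1.876% × √5 = 4.195%; μ_{5d} = 5 × 0.018% = 0.090%.
VaR = −(0.090%) + 1.881 × 4.195% = 7.801%.

7.80%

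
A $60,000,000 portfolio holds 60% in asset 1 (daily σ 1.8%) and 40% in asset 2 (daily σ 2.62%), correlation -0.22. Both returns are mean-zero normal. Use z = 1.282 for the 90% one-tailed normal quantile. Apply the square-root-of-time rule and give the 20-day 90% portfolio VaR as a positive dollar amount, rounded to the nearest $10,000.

σ_p = √(0.6²·1.8² + 0.4²·2.62² + 2·-0.22·0.6·0.4·1.8·2.62) = 1.329%.
σ_{20d} = 1.329% × √20 = 5.943%.
VaR = 1.282 × 5.943% = 7.619%; on $60,000,000 that is $4,571,400.

$4,570,000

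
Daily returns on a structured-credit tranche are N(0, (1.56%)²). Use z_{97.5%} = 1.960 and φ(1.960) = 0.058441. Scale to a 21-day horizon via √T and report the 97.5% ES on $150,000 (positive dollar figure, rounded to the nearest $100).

$25,100

σ_{21d} = 1.56% × √21 = 7.149%.
ES multiplier = φ(z)/(1−α) = 0.058441/0.025 = 2.338.
ES = 7.149% × 2.338 = 16.714%; on $150,000: $25,071.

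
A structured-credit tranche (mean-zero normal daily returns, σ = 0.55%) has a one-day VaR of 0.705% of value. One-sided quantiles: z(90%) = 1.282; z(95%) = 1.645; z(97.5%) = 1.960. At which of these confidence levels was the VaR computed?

90%

Implied z = VaR/σ = 0.705 / 0.55 = 1.282.
This matches z(90%) = 1.282.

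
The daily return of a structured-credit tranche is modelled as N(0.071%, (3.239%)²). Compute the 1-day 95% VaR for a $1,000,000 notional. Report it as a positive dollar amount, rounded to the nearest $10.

At 95% one-sided, z = 1.645.
VaR = −μ + z·σ = −(0.071%) + 1.645 × 3.239% = 5.257%.
On $1,000,000: 0.05257 × $1,000,000 = $52,570.

$52,570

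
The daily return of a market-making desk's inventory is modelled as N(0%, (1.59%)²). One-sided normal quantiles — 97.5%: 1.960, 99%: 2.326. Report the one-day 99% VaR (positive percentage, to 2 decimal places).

VaR = z·σ = 2.326 × 1.59% = 3.698%.

3.70%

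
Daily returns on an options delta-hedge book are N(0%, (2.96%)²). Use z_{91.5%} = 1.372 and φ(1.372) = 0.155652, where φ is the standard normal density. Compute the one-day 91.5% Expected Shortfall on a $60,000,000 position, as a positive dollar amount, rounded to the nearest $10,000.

$3,250,000

Tail multiplier: φ(z)/(1−α) = 0.155652 / 0.085 = 1.831.
ES = 2.96% × 1.831 = 5.420%.
On $60,000,000: 0.05420 × $60,000,000 = $3,252,000.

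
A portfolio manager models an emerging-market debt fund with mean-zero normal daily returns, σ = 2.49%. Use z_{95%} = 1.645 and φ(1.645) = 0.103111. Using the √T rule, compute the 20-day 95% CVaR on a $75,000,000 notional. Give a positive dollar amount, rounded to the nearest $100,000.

σ_{20d} = 2.49% × √20 = 11.136%.
ES multiplier = φ(z)/(1−α) = 0.103111/0.05 = 2.062.
ES = 11.136% × 2.062 = 22.962%; on $75,000,000: $17,221,500.

$17,200,000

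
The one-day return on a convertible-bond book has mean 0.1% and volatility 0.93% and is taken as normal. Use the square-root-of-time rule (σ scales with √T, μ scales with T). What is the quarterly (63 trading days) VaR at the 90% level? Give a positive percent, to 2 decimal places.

At 90%, z = 1.282.
σ_{63d} = 0.93% × √63 = 7.382%; μ_{63d} = 63 × 0.1% = 6.300%.
VaR = −(6.300%) + 1.282 × 7.382% = 3.164%.

3.16%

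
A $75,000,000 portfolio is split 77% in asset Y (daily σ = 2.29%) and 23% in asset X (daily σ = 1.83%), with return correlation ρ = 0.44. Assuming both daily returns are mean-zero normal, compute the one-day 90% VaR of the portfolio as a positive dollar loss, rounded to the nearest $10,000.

$1,910,000

σ_p² = 0.77²·2.29² + 0.23²·1.83² + 2·0.44·0.77·0.23·2.29·1.83 = 3.9395 (%²).
σ_p = √3.9395 = 1.985%.
At 90%, z = 1.282.
VaR = 1.282 × 1.985% = 2.545%; on $75,000,000 that is $1,908,750.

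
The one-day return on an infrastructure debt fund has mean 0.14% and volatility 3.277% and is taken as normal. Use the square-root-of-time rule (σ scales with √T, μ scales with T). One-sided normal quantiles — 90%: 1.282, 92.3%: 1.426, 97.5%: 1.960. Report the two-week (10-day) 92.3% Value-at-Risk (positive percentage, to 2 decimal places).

13.38%

σ_{10d} = 3.277% × √10 = 10.363%; μ_{10d} = 10 × 0.14% = 1.400%.
VaR = −(1.400%) + 1.426 × 10.363% = 13.378%.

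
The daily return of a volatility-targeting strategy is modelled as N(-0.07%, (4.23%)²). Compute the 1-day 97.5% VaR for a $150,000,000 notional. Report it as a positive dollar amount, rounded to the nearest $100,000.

$12,500,000

At 97.5% one-sided, z = 1.960.
VaR = −μ + z·σ = −(-0.07%) + 1.960 × 4.23% = 8.361%.
On $150,000,000: 0.08361 × $150,000,000 = $12,541,500.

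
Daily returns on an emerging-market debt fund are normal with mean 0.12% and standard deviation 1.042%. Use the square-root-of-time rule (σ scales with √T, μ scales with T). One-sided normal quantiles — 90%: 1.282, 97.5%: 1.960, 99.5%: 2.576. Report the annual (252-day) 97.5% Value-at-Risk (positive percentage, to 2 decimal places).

σ_{252d} = 1.042% × √252 = 16.541%; μ_{252d} = 252 × 0.12% = 30.240%.
VaR = −(30.240%) + 1.960 × 16.541% = 2.180%.

2.18%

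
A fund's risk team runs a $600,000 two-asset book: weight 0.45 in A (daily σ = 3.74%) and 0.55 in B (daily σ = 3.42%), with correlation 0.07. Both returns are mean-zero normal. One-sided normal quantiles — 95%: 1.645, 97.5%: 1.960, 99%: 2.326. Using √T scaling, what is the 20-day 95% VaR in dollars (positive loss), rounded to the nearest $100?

σ_p = √(0.45²·3.74² + 0.55²·3.42² + 2·0.07·0.45·0.55·3.74·3.42) = 2.610%.
σ_{20d} = 2.610% × √20 = 11.672%.
VaR = 1.645 × 11.672% = 19.200%; on $600,000 that is $115,200.

$115,200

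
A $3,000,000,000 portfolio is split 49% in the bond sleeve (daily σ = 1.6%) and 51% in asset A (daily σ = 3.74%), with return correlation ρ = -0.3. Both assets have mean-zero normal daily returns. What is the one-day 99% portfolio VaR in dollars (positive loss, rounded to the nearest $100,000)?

$127,800,000

σ_p² = 0.49²·1.6² + 0.51²·3.74² + 2·-0.3·0.49·0.51·1.6·3.74 = 3.3556 (%²).
σ_p = √3.3556 = 1.832%.
At 99%, z = 2.326.
VaR = 2.326 × 1.832% = 4.261%; on $3,000,000,000 that is $127,830,000.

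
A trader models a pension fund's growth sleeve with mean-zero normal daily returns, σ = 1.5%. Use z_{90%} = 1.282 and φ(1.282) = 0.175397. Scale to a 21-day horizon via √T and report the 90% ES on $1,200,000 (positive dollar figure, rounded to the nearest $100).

σ_{21d} = 1.5% × √21 = 6.874%.
ES multiplier = φ(z)/(1−α) = 0.175397/0.1 = 1.754.
ES = 6.874% × 1.754 = 12.057%; on $1,200,000: $144,684.

$144,700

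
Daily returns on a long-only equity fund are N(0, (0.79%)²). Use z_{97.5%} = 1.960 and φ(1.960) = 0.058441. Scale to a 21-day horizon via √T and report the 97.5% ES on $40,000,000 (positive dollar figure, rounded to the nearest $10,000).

σ_{21d} = 0.79% × √21 = 3.620%.
ES multiplier = φ(z)/(1−α) = 0.058441/0.025 = 2.338.
ES = 3.620% × 2.338 = 8.464%; on $40,000,000: $3,385,600.

$3,390,000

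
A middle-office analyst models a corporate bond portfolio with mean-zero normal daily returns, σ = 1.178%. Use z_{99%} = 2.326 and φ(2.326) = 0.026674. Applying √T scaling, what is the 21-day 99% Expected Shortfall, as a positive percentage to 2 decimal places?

14.40%

σ_{21d} = 1.178% × √21 = 5.398%.
ES multiplier = φ(z)/(1−α) = 0.026674/0.01 = 2.667.
ES = 5.398% × 2.667 = 14.396%.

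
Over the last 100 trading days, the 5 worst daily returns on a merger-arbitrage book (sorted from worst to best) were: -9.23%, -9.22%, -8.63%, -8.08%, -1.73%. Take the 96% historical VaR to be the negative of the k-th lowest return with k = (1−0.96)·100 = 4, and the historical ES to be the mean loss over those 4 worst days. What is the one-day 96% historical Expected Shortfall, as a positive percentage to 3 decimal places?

The 4 worst returns sum to -35.16%.
ES = −(-35.16%) / 4 = 8.79% ≈ 8.790%.

8.790%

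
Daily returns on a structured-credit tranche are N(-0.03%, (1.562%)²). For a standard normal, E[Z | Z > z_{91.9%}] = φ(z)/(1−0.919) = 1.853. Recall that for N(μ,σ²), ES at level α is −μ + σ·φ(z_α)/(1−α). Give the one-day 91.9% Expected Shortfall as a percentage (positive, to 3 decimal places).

2.924%

ES = −(-0.03%) + 1.562% × 1.853 = 2.924%.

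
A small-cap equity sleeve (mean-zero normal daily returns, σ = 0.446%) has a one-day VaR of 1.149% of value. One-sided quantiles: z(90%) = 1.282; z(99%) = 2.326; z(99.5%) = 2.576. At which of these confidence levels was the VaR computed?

Implied z = VaR/σ = 1.149 / 0.446 = 2.576.
This matches z(99.5%) = 2.576.

99.5%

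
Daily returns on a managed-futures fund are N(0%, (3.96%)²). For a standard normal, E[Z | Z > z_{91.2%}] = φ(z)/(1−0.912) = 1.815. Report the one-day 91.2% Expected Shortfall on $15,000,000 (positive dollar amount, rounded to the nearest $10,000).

ES = 3.96% × 1.815 = 7.187%.
On $15,000,000: 0.07187 × $15,000,000 = $1,078,050.

$1,080,000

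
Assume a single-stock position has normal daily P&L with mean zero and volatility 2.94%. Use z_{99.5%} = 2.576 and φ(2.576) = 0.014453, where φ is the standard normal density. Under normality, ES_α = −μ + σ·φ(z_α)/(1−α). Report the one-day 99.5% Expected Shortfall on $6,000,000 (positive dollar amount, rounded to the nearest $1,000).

Tail multiplier: φ(z)/(1−α) = 0.014453 / 0.005 = 2.891.
ES = 2.94% × 2.891 = 8.500%.
On $6,000,000: 0.08500 × $6,000,000 = $510,000.

$510,000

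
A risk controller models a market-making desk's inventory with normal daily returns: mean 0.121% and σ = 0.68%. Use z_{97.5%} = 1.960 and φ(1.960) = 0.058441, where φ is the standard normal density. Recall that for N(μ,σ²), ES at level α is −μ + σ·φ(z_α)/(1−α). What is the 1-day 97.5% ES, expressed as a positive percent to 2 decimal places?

1.47%

Tail multiplier: φ(z)/(1−α) = 0.058441 / 0.025 = 2.338.
ES = −(0.121%) + 0.68% × 2.338 = 1.469%.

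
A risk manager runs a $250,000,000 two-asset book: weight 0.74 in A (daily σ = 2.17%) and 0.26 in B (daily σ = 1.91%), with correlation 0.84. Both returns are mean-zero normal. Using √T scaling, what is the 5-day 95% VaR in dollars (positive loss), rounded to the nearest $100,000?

$18,800,000

σ_p = √(0.74²·2.17² + 0.26²·1.91² + 2·0.84·0.74·0.26·2.17·1.91) = 2.041%.
σ_{5d} = 2.041% × √5 = 4.564%.
z(95%) = 1.645.
VaR = 1.645 × 4.564% = 7.508%; on $250,000,000 that is $18,770,000.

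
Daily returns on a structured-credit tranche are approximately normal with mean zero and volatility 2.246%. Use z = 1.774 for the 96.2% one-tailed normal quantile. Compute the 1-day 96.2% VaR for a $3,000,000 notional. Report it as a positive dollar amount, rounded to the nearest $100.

VaR = z·σ = 1.774 × 2.246% = 3.984%.
On $3,000,000: 0.03984 × $3,000,000 = $119,520.

$119,500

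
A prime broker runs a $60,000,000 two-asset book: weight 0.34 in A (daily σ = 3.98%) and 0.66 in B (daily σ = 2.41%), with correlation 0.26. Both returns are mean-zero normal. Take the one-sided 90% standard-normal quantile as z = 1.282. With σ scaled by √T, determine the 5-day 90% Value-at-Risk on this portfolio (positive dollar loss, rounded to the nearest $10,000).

σ_p = √(0.34²·3.98² + 0.66²·2.41² + 2·0.26·0.34·0.66·3.98·2.41) = 2.341%.
σ_{5d} = 2.341% × √5 = 5.235%.
VaR = 1.282 × 5.235% = 6.711%; on $60,000,000 that is $4,026,600.

$4,030,000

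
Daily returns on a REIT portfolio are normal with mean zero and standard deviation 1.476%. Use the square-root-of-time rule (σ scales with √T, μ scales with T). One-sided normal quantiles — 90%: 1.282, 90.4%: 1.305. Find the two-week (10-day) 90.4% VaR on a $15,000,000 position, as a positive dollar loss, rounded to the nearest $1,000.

$914,000

σ_{10d} = 1.476% × √10 = 4.668%.
VaR = 1.305 × 4.668% = 6.092%.
On $15,000,000: 0.06092 × $15,000,000 = $913,800.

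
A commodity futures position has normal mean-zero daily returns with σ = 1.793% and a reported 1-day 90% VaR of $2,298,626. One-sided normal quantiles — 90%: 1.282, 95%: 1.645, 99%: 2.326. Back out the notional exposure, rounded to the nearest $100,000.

VaR as a fraction of value: z·σ = 1.282 × 1.793% = 2.29863%.
Position = $2,298,626 / 0.0229863 = $100,000,000.

$100,000,000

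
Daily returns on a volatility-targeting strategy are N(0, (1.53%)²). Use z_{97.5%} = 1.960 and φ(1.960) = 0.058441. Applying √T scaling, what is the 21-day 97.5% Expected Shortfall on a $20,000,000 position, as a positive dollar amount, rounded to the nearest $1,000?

σ_{21d} = 1.53% × √21 = 7.011%.
ES multiplier = φ(z)/(1−α) = 0.058441/0.025 = 2.338.
ES = 7.011% × 2.338 = 16.392%; on $20,000,000: $3,278,400.

$3,278,000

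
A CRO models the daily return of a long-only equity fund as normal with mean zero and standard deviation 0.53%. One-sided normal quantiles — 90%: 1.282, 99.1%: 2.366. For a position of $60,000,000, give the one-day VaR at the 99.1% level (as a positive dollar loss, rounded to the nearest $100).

VaR = z·σ = 2.366 × 0.53% = 1.254%.
On $60,000,000: 0.01254 × $60,000,000 = $752,400.

$752,400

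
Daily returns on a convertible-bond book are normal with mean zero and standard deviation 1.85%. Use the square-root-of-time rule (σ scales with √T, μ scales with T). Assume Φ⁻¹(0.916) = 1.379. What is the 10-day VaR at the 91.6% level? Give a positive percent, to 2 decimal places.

8.07%

σ_{10d} = 1.85% × √10 = 5.850%.
VaR = 1.379 × 5.850% = 8.067%.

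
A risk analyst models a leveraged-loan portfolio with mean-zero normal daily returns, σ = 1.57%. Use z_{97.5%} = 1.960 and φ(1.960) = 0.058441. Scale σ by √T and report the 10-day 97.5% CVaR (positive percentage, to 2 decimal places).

σ_{10d} = 1.57% × √10 = 4.965%.
ES multiplier = φ(z)/(1−α) = 0.058441/0.025 = 2.338.
ES = 4.965% × 2.338 = 11.608%.

11.61%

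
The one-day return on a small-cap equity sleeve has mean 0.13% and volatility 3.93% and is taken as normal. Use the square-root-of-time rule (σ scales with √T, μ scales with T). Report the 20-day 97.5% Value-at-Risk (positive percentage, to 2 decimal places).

At 97.5%, z = 1.960.
σ_{20d} = 3.93% × √20 = 17.575%; μ_{20d} = 20 × 0.13% = 2.600%.
VaR = −(2.600%) + 1.960 × 17.575% = 31.847%.

31.85%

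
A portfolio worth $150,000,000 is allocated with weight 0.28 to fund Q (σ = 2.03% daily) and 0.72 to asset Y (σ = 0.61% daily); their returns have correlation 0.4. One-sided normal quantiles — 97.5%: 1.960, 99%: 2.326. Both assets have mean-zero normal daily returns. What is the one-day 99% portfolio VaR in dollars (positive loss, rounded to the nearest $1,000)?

$2,952,000

σ_p² = 0.28²·2.03² + 0.72²·0.61² + 2·0.4·0.28·0.72·2.03·0.61 = 0.7157 (%²).
σ_p = √0.7157 = 0.846%.
VaR = 2.326 × 0.846% = 1.968%; on $150,000,000 that is $2,952,000.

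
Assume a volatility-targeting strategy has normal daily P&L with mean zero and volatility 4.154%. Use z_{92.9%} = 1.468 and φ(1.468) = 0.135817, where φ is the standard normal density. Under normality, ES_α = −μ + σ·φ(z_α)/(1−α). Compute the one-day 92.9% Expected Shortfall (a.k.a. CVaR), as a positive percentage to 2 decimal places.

7.95%

Tail multiplier: φ(z)/(1−α) = 0.135817 / 0.071 = 1.913.
ES = 4.154% × 1.913 = 7.947%.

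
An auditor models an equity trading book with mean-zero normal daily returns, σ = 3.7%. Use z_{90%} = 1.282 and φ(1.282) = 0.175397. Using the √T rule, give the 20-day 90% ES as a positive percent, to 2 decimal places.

σ_{20d} = 3.7% × √20 = 16.547%.
ES multiplier = φ(z)/(1−α) = 0.175397/0.1 = 1.754.
ES = 16.547% × 1.754 = 29.023%.

29.02%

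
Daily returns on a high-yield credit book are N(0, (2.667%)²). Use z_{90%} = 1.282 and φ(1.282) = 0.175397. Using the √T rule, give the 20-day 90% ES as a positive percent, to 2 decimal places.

σ_{20d} = 2.667% × √20 = 11.927%.
ES multiplier = φ(z)/(1−α) = 0.175397/0.1 = 1.754.
ES = 11.927% × 1.754 = 20.920%.

20.92%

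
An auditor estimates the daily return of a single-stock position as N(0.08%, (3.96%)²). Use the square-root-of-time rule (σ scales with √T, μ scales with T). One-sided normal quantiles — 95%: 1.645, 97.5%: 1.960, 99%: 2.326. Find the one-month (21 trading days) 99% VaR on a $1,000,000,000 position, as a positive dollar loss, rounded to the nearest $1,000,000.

σ_{21d} = 3.96% × √21 = 18.147%; μ_{21d} = 21 × 0.08% = 1.680%.
VaR = −(1.680%) + 2.326 × 18.147% = 40.530%.
On $1,000,000,000: 0.40530 × $1,000,000,000 = $405,300,000.

$405,000,000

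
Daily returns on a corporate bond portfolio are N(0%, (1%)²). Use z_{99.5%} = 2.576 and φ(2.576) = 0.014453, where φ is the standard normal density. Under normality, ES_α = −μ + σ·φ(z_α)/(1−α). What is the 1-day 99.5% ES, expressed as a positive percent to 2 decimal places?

Tail multiplier: φ(z)/(1−α) = 0.014453 / 0.005 = 2.891.
ES = 1% × 2.891 = 2.891%.

2.89%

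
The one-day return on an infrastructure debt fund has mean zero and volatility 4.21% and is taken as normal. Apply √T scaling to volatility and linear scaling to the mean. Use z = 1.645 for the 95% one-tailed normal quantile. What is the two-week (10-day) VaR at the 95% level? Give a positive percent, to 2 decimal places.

21.90%

σ_{10d} = 4.21% × √10 = 13.313%.
VaR = 1.645 × 13.313% = 21.900%.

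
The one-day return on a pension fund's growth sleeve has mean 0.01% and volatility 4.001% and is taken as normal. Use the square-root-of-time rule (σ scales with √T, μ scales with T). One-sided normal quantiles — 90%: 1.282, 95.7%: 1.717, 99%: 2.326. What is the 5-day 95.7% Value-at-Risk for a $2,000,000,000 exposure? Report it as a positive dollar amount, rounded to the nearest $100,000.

σ_{5d} = 4.001% × √5 = 8.947%; μ_{5d} = 5 × 0.01% = 0.050%.
VaR = −(0.050%) + 1.717 × 8.947% = 15.312%.
On $2,000,000,000: 0.15312 × $2,000,000,000 = $306,240,000.

$306,200,000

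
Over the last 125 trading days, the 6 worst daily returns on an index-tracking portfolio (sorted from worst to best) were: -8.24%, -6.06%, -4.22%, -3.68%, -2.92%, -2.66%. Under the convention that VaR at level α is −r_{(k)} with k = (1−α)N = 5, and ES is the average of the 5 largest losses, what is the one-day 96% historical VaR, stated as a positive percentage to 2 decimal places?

k = 5; the 5th lowest return is -2.92%, so VaR = 2.92%.

2.92%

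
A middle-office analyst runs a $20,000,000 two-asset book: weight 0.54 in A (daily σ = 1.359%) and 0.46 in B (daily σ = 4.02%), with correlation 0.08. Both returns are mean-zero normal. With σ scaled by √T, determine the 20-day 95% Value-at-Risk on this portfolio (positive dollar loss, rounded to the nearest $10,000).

$3,010,000

σ_p = √(0.54²·1.359² + 0.46²·4.02² + 2·0.08·0.54·0.46·1.359·4.02) = 2.043%.
σ_{20d} = 2.043% × √20 = 9.137%.
z(95%) = 1.645.
VaR = 1.645 × 9.137% = 15.030%; on $20,000,000 that is $3,006,000.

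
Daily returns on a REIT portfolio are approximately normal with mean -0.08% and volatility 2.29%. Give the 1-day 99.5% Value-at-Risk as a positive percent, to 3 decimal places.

At 99.5% one-sided, z = 2.576.
VaR = −μ + z·σ = −(-0.08%) + 2.576 × 2.29% = 5.979%.

5.979%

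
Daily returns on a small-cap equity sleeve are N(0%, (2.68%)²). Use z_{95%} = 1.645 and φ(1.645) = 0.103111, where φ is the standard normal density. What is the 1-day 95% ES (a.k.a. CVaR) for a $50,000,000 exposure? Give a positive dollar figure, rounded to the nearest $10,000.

Tail multiplier: φ(z)/(1−α) = 0.103111 / 0.05 = 2.062.
ES = 2.68% × 2.062 = 5.526%.
On $50,000,000: 0.05526 × $50,000,000 = $2,763,000.

$2,760,000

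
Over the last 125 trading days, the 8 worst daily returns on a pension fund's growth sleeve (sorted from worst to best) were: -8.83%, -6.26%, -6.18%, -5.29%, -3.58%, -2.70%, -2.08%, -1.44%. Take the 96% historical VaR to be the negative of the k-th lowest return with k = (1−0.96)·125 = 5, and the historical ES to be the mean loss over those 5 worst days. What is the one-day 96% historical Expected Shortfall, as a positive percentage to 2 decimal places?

The 5 worst returns sum to -30.14%.
ES = −(-30.14%) / 5 = 6.028% ≈ 6.03%.

6.03%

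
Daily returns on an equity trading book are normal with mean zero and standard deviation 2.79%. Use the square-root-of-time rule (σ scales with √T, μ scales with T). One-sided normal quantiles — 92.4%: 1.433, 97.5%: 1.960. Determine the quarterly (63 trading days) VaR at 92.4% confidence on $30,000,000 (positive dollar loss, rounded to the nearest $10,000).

$9,520,000

σ_{63d} = 2.79% × √63 = 22.145%.
VaR = 1.433 × 22.145% = 31.734%.
On $30,000,000: 0.31734 × $30,000,000 = $9,520,200.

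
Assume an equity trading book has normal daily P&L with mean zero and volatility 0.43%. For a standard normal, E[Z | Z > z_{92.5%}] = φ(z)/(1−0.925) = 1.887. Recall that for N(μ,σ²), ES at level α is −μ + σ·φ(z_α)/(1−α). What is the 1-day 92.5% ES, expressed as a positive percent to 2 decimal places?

0.81%

ES = 0.43% × 1.887 = 0.811%.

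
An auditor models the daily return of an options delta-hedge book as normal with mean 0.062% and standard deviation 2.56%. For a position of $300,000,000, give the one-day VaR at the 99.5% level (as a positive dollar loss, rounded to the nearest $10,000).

At 99.5% one-sided, z = 2.576.
VaR = −μ + z·σ = −(0.062%) + 2.576 × 2.56% = 6.533%.
On $300,000,000: 0.06533 × $300,000,000 = $19,599,000.

$19,600,000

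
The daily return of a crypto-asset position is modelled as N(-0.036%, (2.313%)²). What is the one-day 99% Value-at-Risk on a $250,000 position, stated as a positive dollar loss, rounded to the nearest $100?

$13,500

At 99% one-sided, z = 2.326.
VaR = −μ + z·σ = −(-0.036%) + 2.326 × 2.313% = 5.416%.
On $250,000: 0.05416 × $250,000 = $13,540.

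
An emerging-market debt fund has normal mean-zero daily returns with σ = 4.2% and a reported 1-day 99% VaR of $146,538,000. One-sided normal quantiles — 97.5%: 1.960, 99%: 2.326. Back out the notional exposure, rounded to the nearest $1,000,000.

$1,500,000,000

VaR as a fraction of value: z·σ = 2.326 × 4.2% = 9.7692%.
Position = $146,538,000 / 0.097692 = $1,500,000,000.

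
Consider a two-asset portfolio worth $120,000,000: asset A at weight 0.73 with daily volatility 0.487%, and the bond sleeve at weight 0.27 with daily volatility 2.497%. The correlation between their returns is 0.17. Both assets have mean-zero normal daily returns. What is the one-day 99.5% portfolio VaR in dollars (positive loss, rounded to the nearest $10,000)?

$2,520,000

σ_p² = 0.73²·0.487² + 0.27²·2.497² + 2·0.17·0.73·0.27·0.487·2.497 = 0.6624 (%²).
σ_p = √0.6624 = 0.814%.
At 99.5%, z = 2.576.
VaR = 2.576 × 0.814% = 2.097%; on $120,000,000 that is $2,516,400.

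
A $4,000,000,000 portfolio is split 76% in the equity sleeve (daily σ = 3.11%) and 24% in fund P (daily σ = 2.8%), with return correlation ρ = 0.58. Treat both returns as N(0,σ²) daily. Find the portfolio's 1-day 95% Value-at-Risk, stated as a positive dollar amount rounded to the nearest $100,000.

σ_p² = 0.76²·3.11² + 0.24²·2.8² + 2·0.58·0.76·0.24·3.11·2.8 = 7.8807 (%²).
σ_p = √7.8807 = 2.807%.
At 95%, z = 1.645.
VaR = 1.645 × 2.807% = 4.618%; on $4,000,000,000 that is $184,720,000.

$184,700,000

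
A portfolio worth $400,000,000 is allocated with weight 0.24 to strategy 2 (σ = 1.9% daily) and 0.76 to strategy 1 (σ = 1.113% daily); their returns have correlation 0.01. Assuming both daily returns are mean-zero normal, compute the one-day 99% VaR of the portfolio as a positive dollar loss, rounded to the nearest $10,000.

σ_p² = 0.24²·1.9² + 0.76²·1.113² + 2·0.01·0.24·0.76·1.9·1.113 = 0.9312 (%²).
σ_p = √0.9312 = 0.965%.
At 99%, z = 2.326.
VaR = 2.326 × 0.965% = 2.245%; on $400,000,000 that is $8,980,000.

$8,980,000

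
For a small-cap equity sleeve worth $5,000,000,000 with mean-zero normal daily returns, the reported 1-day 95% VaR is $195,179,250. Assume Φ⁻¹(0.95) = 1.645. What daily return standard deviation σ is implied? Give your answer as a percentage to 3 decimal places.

VaR as a fraction: $195,179,250 / $5,000,000,000 = 3.904%.
σ = VaR / z = 3.904% / 1.645 = 2.373%.

2.373%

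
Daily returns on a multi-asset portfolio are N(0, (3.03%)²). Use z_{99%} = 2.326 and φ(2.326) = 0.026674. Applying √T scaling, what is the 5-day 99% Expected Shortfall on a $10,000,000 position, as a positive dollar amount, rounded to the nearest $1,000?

$1,807,000

σ_{5d} = 3.03% × √5 = 6.775%.
ES multiplier = φ(z)/(1−α) = 0.026674/0.01 = 2.667.
ES = 6.775% × 2.667 = 18.069%; on $10,000,000: $1,806,900.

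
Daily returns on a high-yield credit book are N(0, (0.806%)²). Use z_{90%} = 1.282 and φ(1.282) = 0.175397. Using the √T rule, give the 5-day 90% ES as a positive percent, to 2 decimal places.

3.16%

σ_{5d} = 0.806% × √5 = 1.802%.
ES multiplier = φ(z)/(1−α) = 0.175397/0.1 = 1.754.
ES = 1.802% × 1.754 = 3.161%.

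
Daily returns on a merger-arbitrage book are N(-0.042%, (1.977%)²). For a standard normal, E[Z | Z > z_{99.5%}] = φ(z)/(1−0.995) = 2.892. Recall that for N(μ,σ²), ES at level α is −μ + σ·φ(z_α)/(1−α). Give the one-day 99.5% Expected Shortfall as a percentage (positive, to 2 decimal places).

ES = −(-0.042%) + 1.977% × 2.892 = 5.759%.

5.76%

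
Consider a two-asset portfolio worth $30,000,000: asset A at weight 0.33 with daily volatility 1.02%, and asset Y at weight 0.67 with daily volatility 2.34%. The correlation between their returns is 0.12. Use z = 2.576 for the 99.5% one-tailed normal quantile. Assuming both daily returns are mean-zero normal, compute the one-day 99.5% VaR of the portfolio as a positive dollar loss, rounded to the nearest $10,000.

σ_p² = 0.33²·1.02² + 0.67²·2.34² + 2·0.12·0.33·0.67·1.02·2.34 = 2.6979 (%²).
σ_p = √2.6979 = 1.643%.
VaR = 2.576 × 1.643% = 4.232%; on $30,000,000 that is $1,269,600.

$1,270,000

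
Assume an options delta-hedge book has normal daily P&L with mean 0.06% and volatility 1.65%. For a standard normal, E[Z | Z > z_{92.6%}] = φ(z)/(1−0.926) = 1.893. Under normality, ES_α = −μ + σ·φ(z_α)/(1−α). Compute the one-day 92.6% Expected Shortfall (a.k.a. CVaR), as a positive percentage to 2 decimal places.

ES = −(0.06%) + 1.65% × 1.893 = 3.063%.

3.06%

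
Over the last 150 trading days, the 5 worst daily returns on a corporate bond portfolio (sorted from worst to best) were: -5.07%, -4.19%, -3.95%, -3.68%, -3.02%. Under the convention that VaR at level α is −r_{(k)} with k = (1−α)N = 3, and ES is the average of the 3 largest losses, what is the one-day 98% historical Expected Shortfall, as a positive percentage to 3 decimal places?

The 3 worst returns sum to -13.21%.
ES = −(-13.21%) / 3 = 4.4033…% ≈ 4.403%.

4.403%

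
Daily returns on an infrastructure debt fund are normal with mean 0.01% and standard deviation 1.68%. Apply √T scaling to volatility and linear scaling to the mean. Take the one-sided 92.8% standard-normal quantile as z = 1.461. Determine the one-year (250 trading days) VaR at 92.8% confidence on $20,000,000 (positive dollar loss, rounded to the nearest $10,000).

$7,260,000

σ_{250d} = 1.68% × √250 = 26.563%; μ_{250d} = 250 × 0.01% = 2.500%.
VaR = −(2.500%) + 1.461 × 26.563% = 36.309%.
On $20,000,000: 0.36309 × $20,000,000 = $7,261,800.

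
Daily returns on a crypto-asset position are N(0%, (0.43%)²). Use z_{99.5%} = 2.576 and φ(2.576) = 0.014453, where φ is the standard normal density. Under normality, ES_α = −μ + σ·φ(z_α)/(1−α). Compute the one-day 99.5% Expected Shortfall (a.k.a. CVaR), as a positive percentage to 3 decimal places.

Tail multiplier: φ(z)/(1−α) = 0.014453 / 0.005 = 2.891.
ES = 0.43% × 2.891 = 1.243%.

1.243%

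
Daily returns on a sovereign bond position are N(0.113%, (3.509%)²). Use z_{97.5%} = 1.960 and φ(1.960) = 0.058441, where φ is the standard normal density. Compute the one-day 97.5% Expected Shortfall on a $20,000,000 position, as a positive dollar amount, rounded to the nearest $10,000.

Tail multiplier: φ(z)/(1−α) = 0.058441 / 0.025 = 2.338.
ES = −(0.113%) + 3.509% × 2.338 = 8.091%.
On $20,000,000: 0.08091 × $20,000,000 = $1,618,200.

$1,620,000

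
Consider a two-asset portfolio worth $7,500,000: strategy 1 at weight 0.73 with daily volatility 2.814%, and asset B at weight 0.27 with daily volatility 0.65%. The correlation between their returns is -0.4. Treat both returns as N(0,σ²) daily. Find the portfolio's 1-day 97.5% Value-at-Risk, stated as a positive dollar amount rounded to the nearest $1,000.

σ_p² = 0.73²·2.814² + 0.27²·0.65² + 2·-0.4·0.73·0.27·2.814·0.65 = 3.9622 (%²).
σ_p = √3.9622 = 1.991%.
At 97.5%, z = 1.960.
VaR = 1.960 × 1.991% = 3.902%; on $7,500,000 that is $292,650.

$293,000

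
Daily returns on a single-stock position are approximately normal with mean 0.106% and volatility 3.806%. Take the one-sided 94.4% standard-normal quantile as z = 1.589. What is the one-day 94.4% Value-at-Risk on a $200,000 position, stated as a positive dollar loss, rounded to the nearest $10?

VaR = −μ + z·σ = −(0.106%) + 1.589 × 3.806% = 5.942%.
On $200,000: 0.05942 × $200,000 = $11,884.

$11,880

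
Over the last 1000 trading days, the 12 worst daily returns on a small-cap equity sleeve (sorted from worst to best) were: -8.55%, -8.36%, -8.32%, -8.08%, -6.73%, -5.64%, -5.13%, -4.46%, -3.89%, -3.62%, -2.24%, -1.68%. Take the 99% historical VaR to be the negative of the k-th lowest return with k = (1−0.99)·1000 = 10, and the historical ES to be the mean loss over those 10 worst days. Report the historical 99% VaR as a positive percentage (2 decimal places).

3.62%

k = 10; the 10th lowest return is -3.62%, so VaR = 3.62%.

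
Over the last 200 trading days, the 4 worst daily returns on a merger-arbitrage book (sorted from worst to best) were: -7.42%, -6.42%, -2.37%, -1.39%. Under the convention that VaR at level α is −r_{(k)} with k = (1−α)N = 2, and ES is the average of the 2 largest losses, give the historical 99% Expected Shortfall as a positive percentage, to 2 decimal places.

The 2 worst returns sum to -13.84%.
ES = −(-13.84%) / 2 = 6.92%.

6.92%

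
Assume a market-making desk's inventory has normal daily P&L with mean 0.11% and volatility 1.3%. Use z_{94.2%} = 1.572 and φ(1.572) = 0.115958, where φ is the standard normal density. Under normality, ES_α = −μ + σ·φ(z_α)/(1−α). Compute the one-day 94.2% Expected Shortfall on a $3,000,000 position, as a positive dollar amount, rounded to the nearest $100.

$74,700

Tail multiplier: φ(z)/(1−α) = 0.115958 / 0.058 = 1.999.
ES = −(0.11%) + 1.3% × 1.999 = 2.489%.
On $3,000,000: 0.02489 × $3,000,000 = $74,670.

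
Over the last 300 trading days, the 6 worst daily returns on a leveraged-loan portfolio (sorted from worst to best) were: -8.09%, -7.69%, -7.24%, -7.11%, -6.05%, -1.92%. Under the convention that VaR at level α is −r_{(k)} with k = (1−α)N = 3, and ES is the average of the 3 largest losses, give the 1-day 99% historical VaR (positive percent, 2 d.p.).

k = 3; the 3rd lowest return is -7.24%, so VaR = 7.24%.

7.24%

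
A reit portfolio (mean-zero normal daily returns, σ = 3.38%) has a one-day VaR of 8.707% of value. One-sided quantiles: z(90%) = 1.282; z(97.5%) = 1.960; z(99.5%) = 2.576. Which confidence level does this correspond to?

99.5%

Implied z = VaR/σ = 8.707 / 3.38 = 2.576.
This matches z(99.5%) = 2.576.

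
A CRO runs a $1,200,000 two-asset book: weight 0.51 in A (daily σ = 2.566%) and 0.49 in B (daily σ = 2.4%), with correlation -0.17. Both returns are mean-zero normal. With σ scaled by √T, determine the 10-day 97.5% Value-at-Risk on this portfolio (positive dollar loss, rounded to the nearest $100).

σ_p = √(0.51²·2.566² + 0.49²·2.4² + 2·-0.17·0.51·0.49·2.566·2.4) = 1.604%.
σ_{10d} = 1.604% × √10 = 5.072%.
z(97.5%) = 1.960.
VaR = 1.960 × 5.072% = 9.941%; on $1,200,000 that is $119,292.

$119,300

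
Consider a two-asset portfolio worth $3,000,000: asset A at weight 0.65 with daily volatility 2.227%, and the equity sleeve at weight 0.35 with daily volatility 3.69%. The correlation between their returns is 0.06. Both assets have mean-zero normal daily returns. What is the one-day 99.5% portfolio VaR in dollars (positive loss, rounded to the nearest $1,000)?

$154,000

σ_p² = 0.65²·2.227² + 0.35²·3.69² + 2·0.06·0.65·0.35·2.227·3.69 = 3.9877 (%²).
σ_p = √3.9877 = 1.997%.
At 99.5%, z = 2.576.
VaR = 2.576 × 1.997% = 5.144%; on $3,000,000 that is $154,320.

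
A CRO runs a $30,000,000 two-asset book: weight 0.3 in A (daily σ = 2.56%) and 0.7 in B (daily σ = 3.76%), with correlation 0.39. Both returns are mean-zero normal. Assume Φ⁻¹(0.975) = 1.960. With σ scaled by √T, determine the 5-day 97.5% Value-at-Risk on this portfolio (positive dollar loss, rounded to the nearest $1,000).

σ_p = √(0.3²·2.56² + 0.7²·3.76² + 2·0.39·0.3·0.7·2.56·3.76) = 3.016%.
σ_{5d} = 3.016% × √5 = 6.744%.
VaR = 1.960 × 6.744% = 13.218%; on $30,000,000 that is $3,965,400.

$3,965,000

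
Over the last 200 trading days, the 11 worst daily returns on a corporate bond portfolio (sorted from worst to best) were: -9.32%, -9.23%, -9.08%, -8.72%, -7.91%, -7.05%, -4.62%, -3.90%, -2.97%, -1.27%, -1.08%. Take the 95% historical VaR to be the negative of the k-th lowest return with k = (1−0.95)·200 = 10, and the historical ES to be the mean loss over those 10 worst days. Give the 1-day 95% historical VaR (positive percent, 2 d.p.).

1.27%

k = 10; the 10th lowest return is -1.27%, so VaR = 1.27%.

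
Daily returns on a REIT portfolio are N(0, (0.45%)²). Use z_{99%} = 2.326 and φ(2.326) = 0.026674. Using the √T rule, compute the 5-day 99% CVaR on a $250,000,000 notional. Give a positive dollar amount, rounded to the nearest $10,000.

$6,710,000

σ_{5d} = 0.45% × √5 = 1.006%.
ES multiplier = φ(z)/(1−α) = 0.026674/0.01 = 2.667.
ES = 1.006% × 2.667 = 2.683%; on $250,000,000: $6,707,500.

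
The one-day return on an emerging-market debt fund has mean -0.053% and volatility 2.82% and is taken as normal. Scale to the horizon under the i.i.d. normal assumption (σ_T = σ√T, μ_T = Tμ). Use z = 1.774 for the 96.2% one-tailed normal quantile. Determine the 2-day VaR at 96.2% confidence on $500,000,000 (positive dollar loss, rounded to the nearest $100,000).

$35,900,000

σ_{2d} = 2.82% × √2 = 3.988%; μ_{2d} = 2 × -0.053% = -0.106%.
VaR = −(-0.106%) + 1.774 × 3.988% = 7.181%.
On $500,000,000: 0.07181 × $500,000,000 = $35,905,000.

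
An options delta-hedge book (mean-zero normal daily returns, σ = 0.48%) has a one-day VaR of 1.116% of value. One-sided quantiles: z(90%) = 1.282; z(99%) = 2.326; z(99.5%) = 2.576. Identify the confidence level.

Implied z = VaR/σ = 1.116 / 0.48 = 2.325.
This matches z(99%) = 2.326.

99%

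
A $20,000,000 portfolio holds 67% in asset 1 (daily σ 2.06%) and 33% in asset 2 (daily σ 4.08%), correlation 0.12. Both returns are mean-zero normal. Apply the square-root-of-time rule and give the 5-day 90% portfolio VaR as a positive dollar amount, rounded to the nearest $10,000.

$1,170,000

σ_p = √(0.67²·2.06² + 0.33²·4.08² + 2·0.12·0.67·0.33·2.06·4.08) = 2.041%.
σ_{5d} = 2.041% × √5 = 4.564%.
z(90%) = 1.282.
VaR = 1.282 × 4.564% = 5.851%; on $20,000,000 that is $1,170,200.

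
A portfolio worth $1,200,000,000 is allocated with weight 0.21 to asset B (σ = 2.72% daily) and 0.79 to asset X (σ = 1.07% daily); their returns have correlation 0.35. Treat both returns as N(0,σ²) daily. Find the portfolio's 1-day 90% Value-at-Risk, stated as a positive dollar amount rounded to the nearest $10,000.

$18,060,000

σ_p² = 0.21²·2.72² + 0.79²·1.07² + 2·0.35·0.21·0.79·2.72·1.07 = 1.3788 (%²).
σ_p = √1.3788 = 1.174%.
At 90%, z = 1.282.
VaR = 1.282 × 1.174% = 1.505%; on $1,200,000,000 that is $18,060,000.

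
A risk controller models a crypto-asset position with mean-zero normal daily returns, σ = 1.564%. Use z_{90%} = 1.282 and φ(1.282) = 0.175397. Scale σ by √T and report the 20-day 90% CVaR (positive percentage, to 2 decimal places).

σ_{20d} = 1.564% × √20 = 6.994%.
ES multiplier = φ(z)/(1−α) = 0.175397/0.1 = 1.754.
ES = 6.994% × 1.754 = 12.267%.

12.27%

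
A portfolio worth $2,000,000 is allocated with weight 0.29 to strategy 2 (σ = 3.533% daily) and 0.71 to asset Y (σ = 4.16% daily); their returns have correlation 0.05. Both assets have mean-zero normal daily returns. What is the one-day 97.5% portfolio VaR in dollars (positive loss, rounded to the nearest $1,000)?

$124,000

σ_p² = 0.29²·3.533² + 0.71²·4.16² + 2·0.05·0.29·0.71·3.533·4.16 = 10.0761 (%²).
σ_p = √10.0761 = 3.174%.
At 97.5%, z = 1.960.
VaR = 1.960 × 3.174% = 6.221%; on $2,000,000 that is $124,420.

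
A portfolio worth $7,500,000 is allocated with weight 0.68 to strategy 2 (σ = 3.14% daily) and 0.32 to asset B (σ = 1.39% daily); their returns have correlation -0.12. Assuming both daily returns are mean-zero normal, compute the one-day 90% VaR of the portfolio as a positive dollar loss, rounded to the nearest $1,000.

σ_p² = 0.68²·3.14² + 0.32²·1.39² + 2·-0.12·0.68·0.32·3.14·1.39 = 4.5290 (%²).
σ_p = √4.5290 = 2.128%.
At 90%, z = 1.282.
VaR = 1.282 × 2.128% = 2.728%; on $7,500,000 that is $204,600.

$205,000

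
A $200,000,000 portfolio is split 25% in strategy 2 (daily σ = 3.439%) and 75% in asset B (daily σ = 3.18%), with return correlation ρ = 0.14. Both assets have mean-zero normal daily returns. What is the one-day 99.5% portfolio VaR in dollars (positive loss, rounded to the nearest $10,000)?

$13,630,000

σ_p² = 0.25²·3.439² + 0.75²·3.18² + 2·0.14·0.25·0.75·3.439·3.18 = 7.0015 (%²).
σ_p = √7.0015 = 2.646%.
At 99.5%, z = 2.576.
VaR = 2.576 × 2.646% = 6.816%; on $200,000,000 that is $13,632,000.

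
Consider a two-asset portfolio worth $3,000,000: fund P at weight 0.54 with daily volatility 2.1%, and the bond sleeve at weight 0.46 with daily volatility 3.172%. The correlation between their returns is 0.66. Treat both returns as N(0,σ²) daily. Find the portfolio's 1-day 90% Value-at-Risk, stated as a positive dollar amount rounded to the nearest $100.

$91,000

σ_p² = 0.54²·2.1² + 0.46²·3.172² + 2·0.66·0.54·0.46·2.1·3.172 = 5.5991 (%²).
σ_p = √5.5991 = 2.366%.
At 90%, z = 1.282.
VaR = 1.282 × 2.366% = 3.033%; on $3,000,000 that is $90,990.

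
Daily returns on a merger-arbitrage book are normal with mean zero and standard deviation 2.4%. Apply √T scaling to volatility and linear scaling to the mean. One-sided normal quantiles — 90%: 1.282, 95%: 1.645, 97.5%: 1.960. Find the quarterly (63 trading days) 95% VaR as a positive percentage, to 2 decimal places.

σ_{63d} = 2.4% × √63 = 19.049%.
VaR = 1.645 × 19.049% = 31.336%.

31.34%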